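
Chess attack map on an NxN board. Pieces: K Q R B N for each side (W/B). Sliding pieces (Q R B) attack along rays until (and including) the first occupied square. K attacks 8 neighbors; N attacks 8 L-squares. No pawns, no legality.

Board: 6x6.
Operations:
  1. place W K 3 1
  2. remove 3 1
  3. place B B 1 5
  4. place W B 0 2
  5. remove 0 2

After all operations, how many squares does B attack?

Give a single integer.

Answer: 5

Derivation:
Op 1: place WK@(3,1)
Op 2: remove (3,1)
Op 3: place BB@(1,5)
Op 4: place WB@(0,2)
Op 5: remove (0,2)
Per-piece attacks for B:
  BB@(1,5): attacks (2,4) (3,3) (4,2) (5,1) (0,4)
Union (5 distinct): (0,4) (2,4) (3,3) (4,2) (5,1)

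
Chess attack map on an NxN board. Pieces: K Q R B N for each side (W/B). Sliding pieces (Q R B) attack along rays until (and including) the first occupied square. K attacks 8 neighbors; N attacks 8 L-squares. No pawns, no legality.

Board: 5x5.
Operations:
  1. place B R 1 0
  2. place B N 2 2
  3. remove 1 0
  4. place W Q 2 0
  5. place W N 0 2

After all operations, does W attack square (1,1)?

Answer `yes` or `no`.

Op 1: place BR@(1,0)
Op 2: place BN@(2,2)
Op 3: remove (1,0)
Op 4: place WQ@(2,0)
Op 5: place WN@(0,2)
Per-piece attacks for W:
  WN@(0,2): attacks (1,4) (2,3) (1,0) (2,1)
  WQ@(2,0): attacks (2,1) (2,2) (3,0) (4,0) (1,0) (0,0) (3,1) (4,2) (1,1) (0,2) [ray(0,1) blocked at (2,2); ray(-1,1) blocked at (0,2)]
W attacks (1,1): yes

Answer: yes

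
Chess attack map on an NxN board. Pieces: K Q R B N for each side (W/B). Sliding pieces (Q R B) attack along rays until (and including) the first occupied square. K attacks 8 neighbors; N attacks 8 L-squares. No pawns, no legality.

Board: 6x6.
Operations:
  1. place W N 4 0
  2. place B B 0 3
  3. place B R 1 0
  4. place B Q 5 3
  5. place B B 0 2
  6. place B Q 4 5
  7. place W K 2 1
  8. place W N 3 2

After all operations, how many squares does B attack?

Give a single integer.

Op 1: place WN@(4,0)
Op 2: place BB@(0,3)
Op 3: place BR@(1,0)
Op 4: place BQ@(5,3)
Op 5: place BB@(0,2)
Op 6: place BQ@(4,5)
Op 7: place WK@(2,1)
Op 8: place WN@(3,2)
Per-piece attacks for B:
  BB@(0,2): attacks (1,3) (2,4) (3,5) (1,1) (2,0)
  BB@(0,3): attacks (1,4) (2,5) (1,2) (2,1) [ray(1,-1) blocked at (2,1)]
  BR@(1,0): attacks (1,1) (1,2) (1,3) (1,4) (1,5) (2,0) (3,0) (4,0) (0,0) [ray(1,0) blocked at (4,0)]
  BQ@(4,5): attacks (4,4) (4,3) (4,2) (4,1) (4,0) (5,5) (3,5) (2,5) (1,5) (0,5) (5,4) (3,4) (2,3) (1,2) (0,1) [ray(0,-1) blocked at (4,0)]
  BQ@(5,3): attacks (5,4) (5,5) (5,2) (5,1) (5,0) (4,3) (3,3) (2,3) (1,3) (0,3) (4,4) (3,5) (4,2) (3,1) (2,0) [ray(-1,0) blocked at (0,3)]
Union (29 distinct): (0,0) (0,1) (0,3) (0,5) (1,1) (1,2) (1,3) (1,4) (1,5) (2,0) (2,1) (2,3) (2,4) (2,5) (3,0) (3,1) (3,3) (3,4) (3,5) (4,0) (4,1) (4,2) (4,3) (4,4) (5,0) (5,1) (5,2) (5,4) (5,5)

Answer: 29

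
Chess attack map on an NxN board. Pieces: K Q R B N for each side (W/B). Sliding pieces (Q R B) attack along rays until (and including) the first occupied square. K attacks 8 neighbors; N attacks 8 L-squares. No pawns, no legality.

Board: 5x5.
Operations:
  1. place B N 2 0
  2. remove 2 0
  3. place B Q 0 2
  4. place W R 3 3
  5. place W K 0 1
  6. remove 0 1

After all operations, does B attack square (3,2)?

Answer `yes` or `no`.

Answer: yes

Derivation:
Op 1: place BN@(2,0)
Op 2: remove (2,0)
Op 3: place BQ@(0,2)
Op 4: place WR@(3,3)
Op 5: place WK@(0,1)
Op 6: remove (0,1)
Per-piece attacks for B:
  BQ@(0,2): attacks (0,3) (0,4) (0,1) (0,0) (1,2) (2,2) (3,2) (4,2) (1,3) (2,4) (1,1) (2,0)
B attacks (3,2): yes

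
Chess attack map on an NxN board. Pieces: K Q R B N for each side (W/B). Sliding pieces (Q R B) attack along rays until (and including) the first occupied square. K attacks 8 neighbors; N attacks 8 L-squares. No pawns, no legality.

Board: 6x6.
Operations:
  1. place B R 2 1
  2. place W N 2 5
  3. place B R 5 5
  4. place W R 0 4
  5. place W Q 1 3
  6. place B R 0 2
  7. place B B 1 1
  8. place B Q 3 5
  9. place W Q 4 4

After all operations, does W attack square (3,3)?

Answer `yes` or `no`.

Answer: yes

Derivation:
Op 1: place BR@(2,1)
Op 2: place WN@(2,5)
Op 3: place BR@(5,5)
Op 4: place WR@(0,4)
Op 5: place WQ@(1,3)
Op 6: place BR@(0,2)
Op 7: place BB@(1,1)
Op 8: place BQ@(3,5)
Op 9: place WQ@(4,4)
Per-piece attacks for W:
  WR@(0,4): attacks (0,5) (0,3) (0,2) (1,4) (2,4) (3,4) (4,4) [ray(0,-1) blocked at (0,2); ray(1,0) blocked at (4,4)]
  WQ@(1,3): attacks (1,4) (1,5) (1,2) (1,1) (2,3) (3,3) (4,3) (5,3) (0,3) (2,4) (3,5) (2,2) (3,1) (4,0) (0,4) (0,2) [ray(0,-1) blocked at (1,1); ray(1,1) blocked at (3,5); ray(-1,1) blocked at (0,4); ray(-1,-1) blocked at (0,2)]
  WN@(2,5): attacks (3,3) (4,4) (1,3) (0,4)
  WQ@(4,4): attacks (4,5) (4,3) (4,2) (4,1) (4,0) (5,4) (3,4) (2,4) (1,4) (0,4) (5,5) (5,3) (3,5) (3,3) (2,2) (1,1) [ray(-1,0) blocked at (0,4); ray(1,1) blocked at (5,5); ray(-1,1) blocked at (3,5); ray(-1,-1) blocked at (1,1)]
W attacks (3,3): yes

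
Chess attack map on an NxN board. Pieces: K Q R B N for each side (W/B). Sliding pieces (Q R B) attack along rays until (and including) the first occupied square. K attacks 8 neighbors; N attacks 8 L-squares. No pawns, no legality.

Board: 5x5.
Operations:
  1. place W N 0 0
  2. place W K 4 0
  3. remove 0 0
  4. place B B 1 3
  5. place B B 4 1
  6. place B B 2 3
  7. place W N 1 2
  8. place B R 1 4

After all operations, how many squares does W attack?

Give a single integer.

Op 1: place WN@(0,0)
Op 2: place WK@(4,0)
Op 3: remove (0,0)
Op 4: place BB@(1,3)
Op 5: place BB@(4,1)
Op 6: place BB@(2,3)
Op 7: place WN@(1,2)
Op 8: place BR@(1,4)
Per-piece attacks for W:
  WN@(1,2): attacks (2,4) (3,3) (0,4) (2,0) (3,1) (0,0)
  WK@(4,0): attacks (4,1) (3,0) (3,1)
Union (8 distinct): (0,0) (0,4) (2,0) (2,4) (3,0) (3,1) (3,3) (4,1)

Answer: 8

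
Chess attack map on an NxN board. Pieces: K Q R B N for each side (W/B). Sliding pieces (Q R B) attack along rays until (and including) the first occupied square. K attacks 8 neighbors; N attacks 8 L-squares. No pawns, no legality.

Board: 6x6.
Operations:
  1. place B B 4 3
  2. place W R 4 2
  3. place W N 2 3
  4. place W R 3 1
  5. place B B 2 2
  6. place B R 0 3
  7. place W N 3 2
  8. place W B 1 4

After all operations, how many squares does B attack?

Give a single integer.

Answer: 17

Derivation:
Op 1: place BB@(4,3)
Op 2: place WR@(4,2)
Op 3: place WN@(2,3)
Op 4: place WR@(3,1)
Op 5: place BB@(2,2)
Op 6: place BR@(0,3)
Op 7: place WN@(3,2)
Op 8: place WB@(1,4)
Per-piece attacks for B:
  BR@(0,3): attacks (0,4) (0,5) (0,2) (0,1) (0,0) (1,3) (2,3) [ray(1,0) blocked at (2,3)]
  BB@(2,2): attacks (3,3) (4,4) (5,5) (3,1) (1,3) (0,4) (1,1) (0,0) [ray(1,-1) blocked at (3,1)]
  BB@(4,3): attacks (5,4) (5,2) (3,4) (2,5) (3,2) [ray(-1,-1) blocked at (3,2)]
Union (17 distinct): (0,0) (0,1) (0,2) (0,4) (0,5) (1,1) (1,3) (2,3) (2,5) (3,1) (3,2) (3,3) (3,4) (4,4) (5,2) (5,4) (5,5)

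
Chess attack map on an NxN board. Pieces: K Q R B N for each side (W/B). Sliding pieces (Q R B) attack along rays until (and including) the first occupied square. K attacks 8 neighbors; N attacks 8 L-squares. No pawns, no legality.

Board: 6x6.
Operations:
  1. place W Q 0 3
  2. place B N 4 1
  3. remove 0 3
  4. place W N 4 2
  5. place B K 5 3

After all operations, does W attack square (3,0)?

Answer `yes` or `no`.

Answer: yes

Derivation:
Op 1: place WQ@(0,3)
Op 2: place BN@(4,1)
Op 3: remove (0,3)
Op 4: place WN@(4,2)
Op 5: place BK@(5,3)
Per-piece attacks for W:
  WN@(4,2): attacks (5,4) (3,4) (2,3) (5,0) (3,0) (2,1)
W attacks (3,0): yes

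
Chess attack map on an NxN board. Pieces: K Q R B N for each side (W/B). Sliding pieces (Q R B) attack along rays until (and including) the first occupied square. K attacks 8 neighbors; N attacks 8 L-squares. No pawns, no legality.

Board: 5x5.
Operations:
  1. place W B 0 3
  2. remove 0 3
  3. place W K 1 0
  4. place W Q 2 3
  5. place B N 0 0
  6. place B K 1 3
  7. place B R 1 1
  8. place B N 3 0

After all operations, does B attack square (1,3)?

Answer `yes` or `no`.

Op 1: place WB@(0,3)
Op 2: remove (0,3)
Op 3: place WK@(1,0)
Op 4: place WQ@(2,3)
Op 5: place BN@(0,0)
Op 6: place BK@(1,3)
Op 7: place BR@(1,1)
Op 8: place BN@(3,0)
Per-piece attacks for B:
  BN@(0,0): attacks (1,2) (2,1)
  BR@(1,1): attacks (1,2) (1,3) (1,0) (2,1) (3,1) (4,1) (0,1) [ray(0,1) blocked at (1,3); ray(0,-1) blocked at (1,0)]
  BK@(1,3): attacks (1,4) (1,2) (2,3) (0,3) (2,4) (2,2) (0,4) (0,2)
  BN@(3,0): attacks (4,2) (2,2) (1,1)
B attacks (1,3): yes

Answer: yes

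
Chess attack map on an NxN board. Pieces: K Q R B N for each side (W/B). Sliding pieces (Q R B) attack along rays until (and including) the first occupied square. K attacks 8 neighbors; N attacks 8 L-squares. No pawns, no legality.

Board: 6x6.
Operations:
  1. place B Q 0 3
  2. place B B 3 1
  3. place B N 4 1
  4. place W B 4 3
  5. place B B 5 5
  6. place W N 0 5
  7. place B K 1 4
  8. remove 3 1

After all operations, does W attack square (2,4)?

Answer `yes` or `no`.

Answer: yes

Derivation:
Op 1: place BQ@(0,3)
Op 2: place BB@(3,1)
Op 3: place BN@(4,1)
Op 4: place WB@(4,3)
Op 5: place BB@(5,5)
Op 6: place WN@(0,5)
Op 7: place BK@(1,4)
Op 8: remove (3,1)
Per-piece attacks for W:
  WN@(0,5): attacks (1,3) (2,4)
  WB@(4,3): attacks (5,4) (5,2) (3,4) (2,5) (3,2) (2,1) (1,0)
W attacks (2,4): yes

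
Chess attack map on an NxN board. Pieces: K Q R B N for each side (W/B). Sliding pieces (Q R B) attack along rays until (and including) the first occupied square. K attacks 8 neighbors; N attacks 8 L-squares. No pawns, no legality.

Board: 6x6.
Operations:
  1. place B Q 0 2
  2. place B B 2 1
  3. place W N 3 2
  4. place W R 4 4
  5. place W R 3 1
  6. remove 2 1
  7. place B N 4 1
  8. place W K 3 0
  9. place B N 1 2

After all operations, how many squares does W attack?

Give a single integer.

Answer: 21

Derivation:
Op 1: place BQ@(0,2)
Op 2: place BB@(2,1)
Op 3: place WN@(3,2)
Op 4: place WR@(4,4)
Op 5: place WR@(3,1)
Op 6: remove (2,1)
Op 7: place BN@(4,1)
Op 8: place WK@(3,0)
Op 9: place BN@(1,2)
Per-piece attacks for W:
  WK@(3,0): attacks (3,1) (4,0) (2,0) (4,1) (2,1)
  WR@(3,1): attacks (3,2) (3,0) (4,1) (2,1) (1,1) (0,1) [ray(0,1) blocked at (3,2); ray(0,-1) blocked at (3,0); ray(1,0) blocked at (4,1)]
  WN@(3,2): attacks (4,4) (5,3) (2,4) (1,3) (4,0) (5,1) (2,0) (1,1)
  WR@(4,4): attacks (4,5) (4,3) (4,2) (4,1) (5,4) (3,4) (2,4) (1,4) (0,4) [ray(0,-1) blocked at (4,1)]
Union (21 distinct): (0,1) (0,4) (1,1) (1,3) (1,4) (2,0) (2,1) (2,4) (3,0) (3,1) (3,2) (3,4) (4,0) (4,1) (4,2) (4,3) (4,4) (4,5) (5,1) (5,3) (5,4)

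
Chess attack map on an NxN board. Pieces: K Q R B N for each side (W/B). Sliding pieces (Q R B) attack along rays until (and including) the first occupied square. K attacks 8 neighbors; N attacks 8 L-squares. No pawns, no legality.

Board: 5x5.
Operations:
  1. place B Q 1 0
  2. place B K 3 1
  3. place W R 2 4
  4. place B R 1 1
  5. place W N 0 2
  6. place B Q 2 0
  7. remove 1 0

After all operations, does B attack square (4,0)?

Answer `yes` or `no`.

Answer: yes

Derivation:
Op 1: place BQ@(1,0)
Op 2: place BK@(3,1)
Op 3: place WR@(2,4)
Op 4: place BR@(1,1)
Op 5: place WN@(0,2)
Op 6: place BQ@(2,0)
Op 7: remove (1,0)
Per-piece attacks for B:
  BR@(1,1): attacks (1,2) (1,3) (1,4) (1,0) (2,1) (3,1) (0,1) [ray(1,0) blocked at (3,1)]
  BQ@(2,0): attacks (2,1) (2,2) (2,3) (2,4) (3,0) (4,0) (1,0) (0,0) (3,1) (1,1) [ray(0,1) blocked at (2,4); ray(1,1) blocked at (3,1); ray(-1,1) blocked at (1,1)]
  BK@(3,1): attacks (3,2) (3,0) (4,1) (2,1) (4,2) (4,0) (2,2) (2,0)
B attacks (4,0): yes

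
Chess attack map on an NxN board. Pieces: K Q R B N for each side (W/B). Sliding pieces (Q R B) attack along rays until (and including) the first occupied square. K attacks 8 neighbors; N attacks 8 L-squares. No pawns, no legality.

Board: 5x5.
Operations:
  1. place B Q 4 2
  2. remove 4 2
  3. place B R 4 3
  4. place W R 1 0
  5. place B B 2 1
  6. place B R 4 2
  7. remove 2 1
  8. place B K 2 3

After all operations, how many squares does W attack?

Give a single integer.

Answer: 8

Derivation:
Op 1: place BQ@(4,2)
Op 2: remove (4,2)
Op 3: place BR@(4,3)
Op 4: place WR@(1,0)
Op 5: place BB@(2,1)
Op 6: place BR@(4,2)
Op 7: remove (2,1)
Op 8: place BK@(2,3)
Per-piece attacks for W:
  WR@(1,0): attacks (1,1) (1,2) (1,3) (1,4) (2,0) (3,0) (4,0) (0,0)
Union (8 distinct): (0,0) (1,1) (1,2) (1,3) (1,4) (2,0) (3,0) (4,0)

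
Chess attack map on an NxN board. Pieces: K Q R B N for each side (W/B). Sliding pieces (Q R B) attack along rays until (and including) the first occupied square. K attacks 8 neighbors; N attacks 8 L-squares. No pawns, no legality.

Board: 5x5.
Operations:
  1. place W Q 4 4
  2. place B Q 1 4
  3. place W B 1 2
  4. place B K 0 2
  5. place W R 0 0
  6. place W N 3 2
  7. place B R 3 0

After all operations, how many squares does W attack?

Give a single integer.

Op 1: place WQ@(4,4)
Op 2: place BQ@(1,4)
Op 3: place WB@(1,2)
Op 4: place BK@(0,2)
Op 5: place WR@(0,0)
Op 6: place WN@(3,2)
Op 7: place BR@(3,0)
Per-piece attacks for W:
  WR@(0,0): attacks (0,1) (0,2) (1,0) (2,0) (3,0) [ray(0,1) blocked at (0,2); ray(1,0) blocked at (3,0)]
  WB@(1,2): attacks (2,3) (3,4) (2,1) (3,0) (0,3) (0,1) [ray(1,-1) blocked at (3,0)]
  WN@(3,2): attacks (4,4) (2,4) (1,3) (4,0) (2,0) (1,1)
  WQ@(4,4): attacks (4,3) (4,2) (4,1) (4,0) (3,4) (2,4) (1,4) (3,3) (2,2) (1,1) (0,0) [ray(-1,0) blocked at (1,4); ray(-1,-1) blocked at (0,0)]
Union (21 distinct): (0,0) (0,1) (0,2) (0,3) (1,0) (1,1) (1,3) (1,4) (2,0) (2,1) (2,2) (2,3) (2,4) (3,0) (3,3) (3,4) (4,0) (4,1) (4,2) (4,3) (4,4)

Answer: 21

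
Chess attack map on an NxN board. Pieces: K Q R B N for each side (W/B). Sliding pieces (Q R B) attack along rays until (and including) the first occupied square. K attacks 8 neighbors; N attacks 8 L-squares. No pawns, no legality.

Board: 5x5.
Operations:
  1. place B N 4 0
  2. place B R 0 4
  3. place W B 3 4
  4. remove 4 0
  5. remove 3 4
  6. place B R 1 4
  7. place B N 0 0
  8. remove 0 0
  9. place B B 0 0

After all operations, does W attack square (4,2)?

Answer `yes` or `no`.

Op 1: place BN@(4,0)
Op 2: place BR@(0,4)
Op 3: place WB@(3,4)
Op 4: remove (4,0)
Op 5: remove (3,4)
Op 6: place BR@(1,4)
Op 7: place BN@(0,0)
Op 8: remove (0,0)
Op 9: place BB@(0,0)
Per-piece attacks for W:
W attacks (4,2): no

Answer: no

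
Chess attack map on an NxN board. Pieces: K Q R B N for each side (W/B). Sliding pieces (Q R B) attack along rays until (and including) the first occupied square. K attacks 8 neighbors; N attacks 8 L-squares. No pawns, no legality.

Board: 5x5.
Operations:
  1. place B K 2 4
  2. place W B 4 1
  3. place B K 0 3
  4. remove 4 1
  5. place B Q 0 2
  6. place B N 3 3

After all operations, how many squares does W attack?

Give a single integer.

Op 1: place BK@(2,4)
Op 2: place WB@(4,1)
Op 3: place BK@(0,3)
Op 4: remove (4,1)
Op 5: place BQ@(0,2)
Op 6: place BN@(3,3)
Per-piece attacks for W:
Union (0 distinct): (none)

Answer: 0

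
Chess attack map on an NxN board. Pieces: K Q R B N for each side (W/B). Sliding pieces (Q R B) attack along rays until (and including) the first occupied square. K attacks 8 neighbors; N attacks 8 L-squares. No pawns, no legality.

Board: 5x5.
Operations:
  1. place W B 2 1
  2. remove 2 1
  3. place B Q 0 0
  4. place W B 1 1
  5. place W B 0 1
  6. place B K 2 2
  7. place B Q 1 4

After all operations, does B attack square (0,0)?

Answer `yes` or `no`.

Op 1: place WB@(2,1)
Op 2: remove (2,1)
Op 3: place BQ@(0,0)
Op 4: place WB@(1,1)
Op 5: place WB@(0,1)
Op 6: place BK@(2,2)
Op 7: place BQ@(1,4)
Per-piece attacks for B:
  BQ@(0,0): attacks (0,1) (1,0) (2,0) (3,0) (4,0) (1,1) [ray(0,1) blocked at (0,1); ray(1,1) blocked at (1,1)]
  BQ@(1,4): attacks (1,3) (1,2) (1,1) (2,4) (3,4) (4,4) (0,4) (2,3) (3,2) (4,1) (0,3) [ray(0,-1) blocked at (1,1)]
  BK@(2,2): attacks (2,3) (2,1) (3,2) (1,2) (3,3) (3,1) (1,3) (1,1)
B attacks (0,0): no

Answer: no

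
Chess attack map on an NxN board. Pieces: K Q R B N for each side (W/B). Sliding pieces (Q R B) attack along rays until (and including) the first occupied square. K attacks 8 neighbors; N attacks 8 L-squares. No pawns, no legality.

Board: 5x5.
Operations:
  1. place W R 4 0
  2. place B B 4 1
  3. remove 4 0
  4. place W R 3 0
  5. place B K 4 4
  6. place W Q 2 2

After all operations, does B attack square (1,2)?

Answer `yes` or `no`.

Op 1: place WR@(4,0)
Op 2: place BB@(4,1)
Op 3: remove (4,0)
Op 4: place WR@(3,0)
Op 5: place BK@(4,4)
Op 6: place WQ@(2,2)
Per-piece attacks for B:
  BB@(4,1): attacks (3,2) (2,3) (1,4) (3,0) [ray(-1,-1) blocked at (3,0)]
  BK@(4,4): attacks (4,3) (3,4) (3,3)
B attacks (1,2): no

Answer: no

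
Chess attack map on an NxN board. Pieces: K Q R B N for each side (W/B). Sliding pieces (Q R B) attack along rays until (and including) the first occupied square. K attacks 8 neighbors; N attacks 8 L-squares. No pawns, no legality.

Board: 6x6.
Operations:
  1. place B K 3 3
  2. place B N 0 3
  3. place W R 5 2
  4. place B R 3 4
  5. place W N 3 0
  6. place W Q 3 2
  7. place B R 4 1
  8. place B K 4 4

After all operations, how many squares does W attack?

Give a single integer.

Op 1: place BK@(3,3)
Op 2: place BN@(0,3)
Op 3: place WR@(5,2)
Op 4: place BR@(3,4)
Op 5: place WN@(3,0)
Op 6: place WQ@(3,2)
Op 7: place BR@(4,1)
Op 8: place BK@(4,4)
Per-piece attacks for W:
  WN@(3,0): attacks (4,2) (5,1) (2,2) (1,1)
  WQ@(3,2): attacks (3,3) (3,1) (3,0) (4,2) (5,2) (2,2) (1,2) (0,2) (4,3) (5,4) (4,1) (2,3) (1,4) (0,5) (2,1) (1,0) [ray(0,1) blocked at (3,3); ray(0,-1) blocked at (3,0); ray(1,0) blocked at (5,2); ray(1,-1) blocked at (4,1)]
  WR@(5,2): attacks (5,3) (5,4) (5,5) (5,1) (5,0) (4,2) (3,2) [ray(-1,0) blocked at (3,2)]
Union (22 distinct): (0,2) (0,5) (1,0) (1,1) (1,2) (1,4) (2,1) (2,2) (2,3) (3,0) (3,1) (3,2) (3,3) (4,1) (4,2) (4,3) (5,0) (5,1) (5,2) (5,3) (5,4) (5,5)

Answer: 22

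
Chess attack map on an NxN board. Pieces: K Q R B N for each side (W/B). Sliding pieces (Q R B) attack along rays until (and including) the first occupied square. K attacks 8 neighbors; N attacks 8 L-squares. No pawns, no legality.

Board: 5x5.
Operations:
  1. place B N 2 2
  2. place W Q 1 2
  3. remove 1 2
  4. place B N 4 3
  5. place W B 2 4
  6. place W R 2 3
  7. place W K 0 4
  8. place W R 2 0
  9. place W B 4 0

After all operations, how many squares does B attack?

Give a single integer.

Op 1: place BN@(2,2)
Op 2: place WQ@(1,2)
Op 3: remove (1,2)
Op 4: place BN@(4,3)
Op 5: place WB@(2,4)
Op 6: place WR@(2,3)
Op 7: place WK@(0,4)
Op 8: place WR@(2,0)
Op 9: place WB@(4,0)
Per-piece attacks for B:
  BN@(2,2): attacks (3,4) (4,3) (1,4) (0,3) (3,0) (4,1) (1,0) (0,1)
  BN@(4,3): attacks (2,4) (3,1) (2,2)
Union (11 distinct): (0,1) (0,3) (1,0) (1,4) (2,2) (2,4) (3,0) (3,1) (3,4) (4,1) (4,3)

Answer: 11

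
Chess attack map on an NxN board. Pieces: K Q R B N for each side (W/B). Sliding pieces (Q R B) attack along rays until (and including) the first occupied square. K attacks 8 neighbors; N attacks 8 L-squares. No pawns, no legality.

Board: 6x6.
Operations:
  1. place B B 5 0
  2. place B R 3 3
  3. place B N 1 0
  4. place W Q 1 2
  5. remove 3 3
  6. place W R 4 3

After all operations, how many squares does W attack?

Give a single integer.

Op 1: place BB@(5,0)
Op 2: place BR@(3,3)
Op 3: place BN@(1,0)
Op 4: place WQ@(1,2)
Op 5: remove (3,3)
Op 6: place WR@(4,3)
Per-piece attacks for W:
  WQ@(1,2): attacks (1,3) (1,4) (1,5) (1,1) (1,0) (2,2) (3,2) (4,2) (5,2) (0,2) (2,3) (3,4) (4,5) (2,1) (3,0) (0,3) (0,1) [ray(0,-1) blocked at (1,0)]
  WR@(4,3): attacks (4,4) (4,5) (4,2) (4,1) (4,0) (5,3) (3,3) (2,3) (1,3) (0,3)
Union (22 distinct): (0,1) (0,2) (0,3) (1,0) (1,1) (1,3) (1,4) (1,5) (2,1) (2,2) (2,3) (3,0) (3,2) (3,3) (3,4) (4,0) (4,1) (4,2) (4,4) (4,5) (5,2) (5,3)

Answer: 22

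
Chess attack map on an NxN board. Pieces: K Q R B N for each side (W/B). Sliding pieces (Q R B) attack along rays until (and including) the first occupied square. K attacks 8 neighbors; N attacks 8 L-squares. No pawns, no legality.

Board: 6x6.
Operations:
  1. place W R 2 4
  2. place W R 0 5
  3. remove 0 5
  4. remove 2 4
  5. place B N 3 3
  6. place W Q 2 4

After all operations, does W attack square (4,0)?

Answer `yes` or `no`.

Answer: no

Derivation:
Op 1: place WR@(2,4)
Op 2: place WR@(0,5)
Op 3: remove (0,5)
Op 4: remove (2,4)
Op 5: place BN@(3,3)
Op 6: place WQ@(2,4)
Per-piece attacks for W:
  WQ@(2,4): attacks (2,5) (2,3) (2,2) (2,1) (2,0) (3,4) (4,4) (5,4) (1,4) (0,4) (3,5) (3,3) (1,5) (1,3) (0,2) [ray(1,-1) blocked at (3,3)]
W attacks (4,0): no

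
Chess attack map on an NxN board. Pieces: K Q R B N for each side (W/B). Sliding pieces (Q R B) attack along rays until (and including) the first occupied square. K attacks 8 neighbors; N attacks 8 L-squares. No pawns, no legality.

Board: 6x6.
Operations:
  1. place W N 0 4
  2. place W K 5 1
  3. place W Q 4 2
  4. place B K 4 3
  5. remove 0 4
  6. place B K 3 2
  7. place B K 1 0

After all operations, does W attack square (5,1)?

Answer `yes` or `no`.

Answer: yes

Derivation:
Op 1: place WN@(0,4)
Op 2: place WK@(5,1)
Op 3: place WQ@(4,2)
Op 4: place BK@(4,3)
Op 5: remove (0,4)
Op 6: place BK@(3,2)
Op 7: place BK@(1,0)
Per-piece attacks for W:
  WQ@(4,2): attacks (4,3) (4,1) (4,0) (5,2) (3,2) (5,3) (5,1) (3,3) (2,4) (1,5) (3,1) (2,0) [ray(0,1) blocked at (4,3); ray(-1,0) blocked at (3,2); ray(1,-1) blocked at (5,1)]
  WK@(5,1): attacks (5,2) (5,0) (4,1) (4,2) (4,0)
W attacks (5,1): yes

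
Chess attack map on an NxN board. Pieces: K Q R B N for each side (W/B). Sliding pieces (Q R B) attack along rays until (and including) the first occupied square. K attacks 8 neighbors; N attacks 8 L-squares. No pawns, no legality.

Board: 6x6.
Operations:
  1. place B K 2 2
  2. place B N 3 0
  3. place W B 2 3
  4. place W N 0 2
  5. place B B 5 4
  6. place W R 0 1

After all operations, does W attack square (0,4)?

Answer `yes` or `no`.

Op 1: place BK@(2,2)
Op 2: place BN@(3,0)
Op 3: place WB@(2,3)
Op 4: place WN@(0,2)
Op 5: place BB@(5,4)
Op 6: place WR@(0,1)
Per-piece attacks for W:
  WR@(0,1): attacks (0,2) (0,0) (1,1) (2,1) (3,1) (4,1) (5,1) [ray(0,1) blocked at (0,2)]
  WN@(0,2): attacks (1,4) (2,3) (1,0) (2,1)
  WB@(2,3): attacks (3,4) (4,5) (3,2) (4,1) (5,0) (1,4) (0,5) (1,2) (0,1) [ray(-1,-1) blocked at (0,1)]
W attacks (0,4): no

Answer: no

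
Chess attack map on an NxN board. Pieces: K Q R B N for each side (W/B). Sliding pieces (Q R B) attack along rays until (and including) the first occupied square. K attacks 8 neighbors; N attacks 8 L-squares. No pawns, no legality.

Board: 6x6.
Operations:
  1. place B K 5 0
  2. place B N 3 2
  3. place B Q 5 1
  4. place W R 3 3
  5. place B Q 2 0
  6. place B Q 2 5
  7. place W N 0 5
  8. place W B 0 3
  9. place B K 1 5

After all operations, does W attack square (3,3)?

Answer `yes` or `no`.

Op 1: place BK@(5,0)
Op 2: place BN@(3,2)
Op 3: place BQ@(5,1)
Op 4: place WR@(3,3)
Op 5: place BQ@(2,0)
Op 6: place BQ@(2,5)
Op 7: place WN@(0,5)
Op 8: place WB@(0,3)
Op 9: place BK@(1,5)
Per-piece attacks for W:
  WB@(0,3): attacks (1,4) (2,5) (1,2) (2,1) (3,0) [ray(1,1) blocked at (2,5)]
  WN@(0,5): attacks (1,3) (2,4)
  WR@(3,3): attacks (3,4) (3,5) (3,2) (4,3) (5,3) (2,3) (1,3) (0,3) [ray(0,-1) blocked at (3,2); ray(-1,0) blocked at (0,3)]
W attacks (3,3): no

Answer: no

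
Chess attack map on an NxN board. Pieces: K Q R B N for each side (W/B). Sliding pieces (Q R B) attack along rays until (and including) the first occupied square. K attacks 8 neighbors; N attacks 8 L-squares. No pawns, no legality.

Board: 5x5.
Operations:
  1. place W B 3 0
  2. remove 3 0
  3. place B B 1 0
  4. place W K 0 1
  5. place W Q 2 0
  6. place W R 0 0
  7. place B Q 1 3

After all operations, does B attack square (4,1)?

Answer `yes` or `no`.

Answer: no

Derivation:
Op 1: place WB@(3,0)
Op 2: remove (3,0)
Op 3: place BB@(1,0)
Op 4: place WK@(0,1)
Op 5: place WQ@(2,0)
Op 6: place WR@(0,0)
Op 7: place BQ@(1,3)
Per-piece attacks for B:
  BB@(1,0): attacks (2,1) (3,2) (4,3) (0,1) [ray(-1,1) blocked at (0,1)]
  BQ@(1,3): attacks (1,4) (1,2) (1,1) (1,0) (2,3) (3,3) (4,3) (0,3) (2,4) (2,2) (3,1) (4,0) (0,4) (0,2) [ray(0,-1) blocked at (1,0)]
B attacks (4,1): no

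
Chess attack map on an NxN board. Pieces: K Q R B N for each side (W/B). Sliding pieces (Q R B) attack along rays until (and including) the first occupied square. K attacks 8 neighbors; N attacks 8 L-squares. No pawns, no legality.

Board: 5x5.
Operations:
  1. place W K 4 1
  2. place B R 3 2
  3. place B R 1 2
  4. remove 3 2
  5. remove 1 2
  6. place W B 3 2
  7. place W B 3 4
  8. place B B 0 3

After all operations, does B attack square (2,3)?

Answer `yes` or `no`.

Answer: no

Derivation:
Op 1: place WK@(4,1)
Op 2: place BR@(3,2)
Op 3: place BR@(1,2)
Op 4: remove (3,2)
Op 5: remove (1,2)
Op 6: place WB@(3,2)
Op 7: place WB@(3,4)
Op 8: place BB@(0,3)
Per-piece attacks for B:
  BB@(0,3): attacks (1,4) (1,2) (2,1) (3,0)
B attacks (2,3): no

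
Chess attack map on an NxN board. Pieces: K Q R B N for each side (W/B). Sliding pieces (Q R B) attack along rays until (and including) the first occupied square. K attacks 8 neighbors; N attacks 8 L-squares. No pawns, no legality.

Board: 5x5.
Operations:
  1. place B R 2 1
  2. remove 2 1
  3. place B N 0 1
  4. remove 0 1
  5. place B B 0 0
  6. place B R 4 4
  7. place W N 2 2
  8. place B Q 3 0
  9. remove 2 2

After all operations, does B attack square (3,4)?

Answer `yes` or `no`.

Answer: yes

Derivation:
Op 1: place BR@(2,1)
Op 2: remove (2,1)
Op 3: place BN@(0,1)
Op 4: remove (0,1)
Op 5: place BB@(0,0)
Op 6: place BR@(4,4)
Op 7: place WN@(2,2)
Op 8: place BQ@(3,0)
Op 9: remove (2,2)
Per-piece attacks for B:
  BB@(0,0): attacks (1,1) (2,2) (3,3) (4,4) [ray(1,1) blocked at (4,4)]
  BQ@(3,0): attacks (3,1) (3,2) (3,3) (3,4) (4,0) (2,0) (1,0) (0,0) (4,1) (2,1) (1,2) (0,3) [ray(-1,0) blocked at (0,0)]
  BR@(4,4): attacks (4,3) (4,2) (4,1) (4,0) (3,4) (2,4) (1,4) (0,4)
B attacks (3,4): yes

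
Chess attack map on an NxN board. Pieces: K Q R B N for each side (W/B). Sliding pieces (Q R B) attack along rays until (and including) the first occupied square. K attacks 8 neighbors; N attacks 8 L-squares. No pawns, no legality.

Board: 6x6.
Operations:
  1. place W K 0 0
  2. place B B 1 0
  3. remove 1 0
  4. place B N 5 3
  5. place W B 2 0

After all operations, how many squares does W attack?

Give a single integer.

Answer: 7

Derivation:
Op 1: place WK@(0,0)
Op 2: place BB@(1,0)
Op 3: remove (1,0)
Op 4: place BN@(5,3)
Op 5: place WB@(2,0)
Per-piece attacks for W:
  WK@(0,0): attacks (0,1) (1,0) (1,1)
  WB@(2,0): attacks (3,1) (4,2) (5,3) (1,1) (0,2) [ray(1,1) blocked at (5,3)]
Union (7 distinct): (0,1) (0,2) (1,0) (1,1) (3,1) (4,2) (5,3)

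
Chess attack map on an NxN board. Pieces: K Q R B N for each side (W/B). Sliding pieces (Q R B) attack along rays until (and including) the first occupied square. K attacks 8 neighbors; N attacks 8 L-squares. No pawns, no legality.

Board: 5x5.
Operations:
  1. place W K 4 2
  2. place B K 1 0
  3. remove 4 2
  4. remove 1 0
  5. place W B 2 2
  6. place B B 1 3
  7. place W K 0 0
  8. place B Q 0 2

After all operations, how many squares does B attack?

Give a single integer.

Op 1: place WK@(4,2)
Op 2: place BK@(1,0)
Op 3: remove (4,2)
Op 4: remove (1,0)
Op 5: place WB@(2,2)
Op 6: place BB@(1,3)
Op 7: place WK@(0,0)
Op 8: place BQ@(0,2)
Per-piece attacks for B:
  BQ@(0,2): attacks (0,3) (0,4) (0,1) (0,0) (1,2) (2,2) (1,3) (1,1) (2,0) [ray(0,-1) blocked at (0,0); ray(1,0) blocked at (2,2); ray(1,1) blocked at (1,3)]
  BB@(1,3): attacks (2,4) (2,2) (0,4) (0,2) [ray(1,-1) blocked at (2,2); ray(-1,-1) blocked at (0,2)]
Union (11 distinct): (0,0) (0,1) (0,2) (0,3) (0,4) (1,1) (1,2) (1,3) (2,0) (2,2) (2,4)

Answer: 11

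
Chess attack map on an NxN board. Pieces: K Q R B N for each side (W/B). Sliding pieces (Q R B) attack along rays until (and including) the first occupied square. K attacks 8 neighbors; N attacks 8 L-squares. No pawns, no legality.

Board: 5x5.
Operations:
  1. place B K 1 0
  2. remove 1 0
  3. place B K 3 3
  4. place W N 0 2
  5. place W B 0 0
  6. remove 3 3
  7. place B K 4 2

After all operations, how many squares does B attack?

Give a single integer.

Answer: 5

Derivation:
Op 1: place BK@(1,0)
Op 2: remove (1,0)
Op 3: place BK@(3,3)
Op 4: place WN@(0,2)
Op 5: place WB@(0,0)
Op 6: remove (3,3)
Op 7: place BK@(4,2)
Per-piece attacks for B:
  BK@(4,2): attacks (4,3) (4,1) (3,2) (3,3) (3,1)
Union (5 distinct): (3,1) (3,2) (3,3) (4,1) (4,3)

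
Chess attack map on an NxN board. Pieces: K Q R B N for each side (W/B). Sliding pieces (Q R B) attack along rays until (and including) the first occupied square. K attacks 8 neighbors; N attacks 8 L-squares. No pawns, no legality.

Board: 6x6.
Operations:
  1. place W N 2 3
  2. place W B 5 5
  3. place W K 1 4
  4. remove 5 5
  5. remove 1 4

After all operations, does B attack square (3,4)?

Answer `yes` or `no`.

Op 1: place WN@(2,3)
Op 2: place WB@(5,5)
Op 3: place WK@(1,4)
Op 4: remove (5,5)
Op 5: remove (1,4)
Per-piece attacks for B:
B attacks (3,4): no

Answer: no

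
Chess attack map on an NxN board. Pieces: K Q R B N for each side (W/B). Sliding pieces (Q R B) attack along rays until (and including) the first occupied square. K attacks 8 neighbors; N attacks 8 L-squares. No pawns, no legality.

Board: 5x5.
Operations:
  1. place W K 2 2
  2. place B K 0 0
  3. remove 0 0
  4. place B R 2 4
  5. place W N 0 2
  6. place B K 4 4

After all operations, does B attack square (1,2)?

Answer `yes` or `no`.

Answer: no

Derivation:
Op 1: place WK@(2,2)
Op 2: place BK@(0,0)
Op 3: remove (0,0)
Op 4: place BR@(2,4)
Op 5: place WN@(0,2)
Op 6: place BK@(4,4)
Per-piece attacks for B:
  BR@(2,4): attacks (2,3) (2,2) (3,4) (4,4) (1,4) (0,4) [ray(0,-1) blocked at (2,2); ray(1,0) blocked at (4,4)]
  BK@(4,4): attacks (4,3) (3,4) (3,3)
B attacks (1,2): no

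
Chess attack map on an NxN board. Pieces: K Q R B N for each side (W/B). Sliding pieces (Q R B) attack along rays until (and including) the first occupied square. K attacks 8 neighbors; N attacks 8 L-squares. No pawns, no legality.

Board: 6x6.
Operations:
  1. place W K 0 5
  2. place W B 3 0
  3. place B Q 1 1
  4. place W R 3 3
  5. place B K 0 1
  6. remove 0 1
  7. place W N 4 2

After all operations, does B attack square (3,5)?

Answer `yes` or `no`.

Answer: no

Derivation:
Op 1: place WK@(0,5)
Op 2: place WB@(3,0)
Op 3: place BQ@(1,1)
Op 4: place WR@(3,3)
Op 5: place BK@(0,1)
Op 6: remove (0,1)
Op 7: place WN@(4,2)
Per-piece attacks for B:
  BQ@(1,1): attacks (1,2) (1,3) (1,4) (1,5) (1,0) (2,1) (3,1) (4,1) (5,1) (0,1) (2,2) (3,3) (2,0) (0,2) (0,0) [ray(1,1) blocked at (3,3)]
B attacks (3,5): no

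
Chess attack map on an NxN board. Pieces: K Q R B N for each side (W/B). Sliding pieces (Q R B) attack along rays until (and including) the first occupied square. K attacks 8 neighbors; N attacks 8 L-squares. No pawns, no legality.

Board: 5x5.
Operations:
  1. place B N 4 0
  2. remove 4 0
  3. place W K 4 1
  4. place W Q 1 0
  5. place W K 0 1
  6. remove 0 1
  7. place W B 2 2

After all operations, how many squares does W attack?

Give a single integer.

Answer: 17

Derivation:
Op 1: place BN@(4,0)
Op 2: remove (4,0)
Op 3: place WK@(4,1)
Op 4: place WQ@(1,0)
Op 5: place WK@(0,1)
Op 6: remove (0,1)
Op 7: place WB@(2,2)
Per-piece attacks for W:
  WQ@(1,0): attacks (1,1) (1,2) (1,3) (1,4) (2,0) (3,0) (4,0) (0,0) (2,1) (3,2) (4,3) (0,1)
  WB@(2,2): attacks (3,3) (4,4) (3,1) (4,0) (1,3) (0,4) (1,1) (0,0)
  WK@(4,1): attacks (4,2) (4,0) (3,1) (3,2) (3,0)
Union (17 distinct): (0,0) (0,1) (0,4) (1,1) (1,2) (1,3) (1,4) (2,0) (2,1) (3,0) (3,1) (3,2) (3,3) (4,0) (4,2) (4,3) (4,4)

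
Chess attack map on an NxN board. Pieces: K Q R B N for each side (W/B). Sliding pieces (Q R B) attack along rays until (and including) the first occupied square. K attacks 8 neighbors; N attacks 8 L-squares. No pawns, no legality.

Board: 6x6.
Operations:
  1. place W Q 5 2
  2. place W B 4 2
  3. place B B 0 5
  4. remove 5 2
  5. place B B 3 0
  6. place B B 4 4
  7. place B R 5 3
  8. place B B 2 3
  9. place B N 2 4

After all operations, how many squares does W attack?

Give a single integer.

Answer: 6

Derivation:
Op 1: place WQ@(5,2)
Op 2: place WB@(4,2)
Op 3: place BB@(0,5)
Op 4: remove (5,2)
Op 5: place BB@(3,0)
Op 6: place BB@(4,4)
Op 7: place BR@(5,3)
Op 8: place BB@(2,3)
Op 9: place BN@(2,4)
Per-piece attacks for W:
  WB@(4,2): attacks (5,3) (5,1) (3,3) (2,4) (3,1) (2,0) [ray(1,1) blocked at (5,3); ray(-1,1) blocked at (2,4)]
Union (6 distinct): (2,0) (2,4) (3,1) (3,3) (5,1) (5,3)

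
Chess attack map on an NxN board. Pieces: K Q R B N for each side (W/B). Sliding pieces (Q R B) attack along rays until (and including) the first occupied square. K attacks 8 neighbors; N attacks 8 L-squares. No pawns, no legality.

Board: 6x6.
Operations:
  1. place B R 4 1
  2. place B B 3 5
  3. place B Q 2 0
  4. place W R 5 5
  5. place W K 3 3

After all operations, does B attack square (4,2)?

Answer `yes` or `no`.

Answer: yes

Derivation:
Op 1: place BR@(4,1)
Op 2: place BB@(3,5)
Op 3: place BQ@(2,0)
Op 4: place WR@(5,5)
Op 5: place WK@(3,3)
Per-piece attacks for B:
  BQ@(2,0): attacks (2,1) (2,2) (2,3) (2,4) (2,5) (3,0) (4,0) (5,0) (1,0) (0,0) (3,1) (4,2) (5,3) (1,1) (0,2)
  BB@(3,5): attacks (4,4) (5,3) (2,4) (1,3) (0,2)
  BR@(4,1): attacks (4,2) (4,3) (4,4) (4,5) (4,0) (5,1) (3,1) (2,1) (1,1) (0,1)
B attacks (4,2): yes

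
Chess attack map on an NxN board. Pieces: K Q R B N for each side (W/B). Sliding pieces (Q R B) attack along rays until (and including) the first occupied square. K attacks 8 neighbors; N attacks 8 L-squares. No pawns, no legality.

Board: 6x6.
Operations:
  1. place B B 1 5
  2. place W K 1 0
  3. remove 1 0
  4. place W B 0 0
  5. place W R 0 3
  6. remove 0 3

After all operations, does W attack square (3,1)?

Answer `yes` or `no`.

Op 1: place BB@(1,5)
Op 2: place WK@(1,0)
Op 3: remove (1,0)
Op 4: place WB@(0,0)
Op 5: place WR@(0,3)
Op 6: remove (0,3)
Per-piece attacks for W:
  WB@(0,0): attacks (1,1) (2,2) (3,3) (4,4) (5,5)
W attacks (3,1): no

Answer: no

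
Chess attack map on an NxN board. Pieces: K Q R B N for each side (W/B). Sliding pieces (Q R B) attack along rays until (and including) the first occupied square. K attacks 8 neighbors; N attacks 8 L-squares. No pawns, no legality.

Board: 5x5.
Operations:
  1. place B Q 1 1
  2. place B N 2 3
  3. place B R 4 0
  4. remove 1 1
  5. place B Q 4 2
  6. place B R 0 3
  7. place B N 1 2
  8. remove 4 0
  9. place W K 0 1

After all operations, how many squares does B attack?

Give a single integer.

Answer: 19

Derivation:
Op 1: place BQ@(1,1)
Op 2: place BN@(2,3)
Op 3: place BR@(4,0)
Op 4: remove (1,1)
Op 5: place BQ@(4,2)
Op 6: place BR@(0,3)
Op 7: place BN@(1,2)
Op 8: remove (4,0)
Op 9: place WK@(0,1)
Per-piece attacks for B:
  BR@(0,3): attacks (0,4) (0,2) (0,1) (1,3) (2,3) [ray(0,-1) blocked at (0,1); ray(1,0) blocked at (2,3)]
  BN@(1,2): attacks (2,4) (3,3) (0,4) (2,0) (3,1) (0,0)
  BN@(2,3): attacks (4,4) (0,4) (3,1) (4,2) (1,1) (0,2)
  BQ@(4,2): attacks (4,3) (4,4) (4,1) (4,0) (3,2) (2,2) (1,2) (3,3) (2,4) (3,1) (2,0) [ray(-1,0) blocked at (1,2)]
Union (19 distinct): (0,0) (0,1) (0,2) (0,4) (1,1) (1,2) (1,3) (2,0) (2,2) (2,3) (2,4) (3,1) (3,2) (3,3) (4,0) (4,1) (4,2) (4,3) (4,4)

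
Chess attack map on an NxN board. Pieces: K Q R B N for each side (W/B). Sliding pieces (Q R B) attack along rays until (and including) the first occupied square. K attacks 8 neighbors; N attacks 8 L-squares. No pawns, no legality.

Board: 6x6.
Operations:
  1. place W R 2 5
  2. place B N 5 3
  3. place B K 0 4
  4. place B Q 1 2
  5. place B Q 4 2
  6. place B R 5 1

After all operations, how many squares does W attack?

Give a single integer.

Op 1: place WR@(2,5)
Op 2: place BN@(5,3)
Op 3: place BK@(0,4)
Op 4: place BQ@(1,2)
Op 5: place BQ@(4,2)
Op 6: place BR@(5,1)
Per-piece attacks for W:
  WR@(2,5): attacks (2,4) (2,3) (2,2) (2,1) (2,0) (3,5) (4,5) (5,5) (1,5) (0,5)
Union (10 distinct): (0,5) (1,5) (2,0) (2,1) (2,2) (2,3) (2,4) (3,5) (4,5) (5,5)

Answer: 10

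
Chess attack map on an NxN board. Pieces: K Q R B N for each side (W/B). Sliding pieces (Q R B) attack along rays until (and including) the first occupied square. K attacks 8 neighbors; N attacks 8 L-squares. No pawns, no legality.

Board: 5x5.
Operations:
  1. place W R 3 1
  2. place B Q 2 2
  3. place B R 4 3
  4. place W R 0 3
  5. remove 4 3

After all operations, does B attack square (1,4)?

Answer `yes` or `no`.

Answer: no

Derivation:
Op 1: place WR@(3,1)
Op 2: place BQ@(2,2)
Op 3: place BR@(4,3)
Op 4: place WR@(0,3)
Op 5: remove (4,3)
Per-piece attacks for B:
  BQ@(2,2): attacks (2,3) (2,4) (2,1) (2,0) (3,2) (4,2) (1,2) (0,2) (3,3) (4,4) (3,1) (1,3) (0,4) (1,1) (0,0) [ray(1,-1) blocked at (3,1)]
B attacks (1,4): no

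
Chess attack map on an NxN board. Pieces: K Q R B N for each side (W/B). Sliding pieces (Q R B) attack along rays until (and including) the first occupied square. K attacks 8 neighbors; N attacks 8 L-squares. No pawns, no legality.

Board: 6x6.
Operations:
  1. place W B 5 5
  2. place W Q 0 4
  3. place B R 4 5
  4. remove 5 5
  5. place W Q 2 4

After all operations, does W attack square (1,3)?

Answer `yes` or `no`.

Op 1: place WB@(5,5)
Op 2: place WQ@(0,4)
Op 3: place BR@(4,5)
Op 4: remove (5,5)
Op 5: place WQ@(2,4)
Per-piece attacks for W:
  WQ@(0,4): attacks (0,5) (0,3) (0,2) (0,1) (0,0) (1,4) (2,4) (1,5) (1,3) (2,2) (3,1) (4,0) [ray(1,0) blocked at (2,4)]
  WQ@(2,4): attacks (2,5) (2,3) (2,2) (2,1) (2,0) (3,4) (4,4) (5,4) (1,4) (0,4) (3,5) (3,3) (4,2) (5,1) (1,5) (1,3) (0,2) [ray(-1,0) blocked at (0,4)]
W attacks (1,3): yes

Answer: yes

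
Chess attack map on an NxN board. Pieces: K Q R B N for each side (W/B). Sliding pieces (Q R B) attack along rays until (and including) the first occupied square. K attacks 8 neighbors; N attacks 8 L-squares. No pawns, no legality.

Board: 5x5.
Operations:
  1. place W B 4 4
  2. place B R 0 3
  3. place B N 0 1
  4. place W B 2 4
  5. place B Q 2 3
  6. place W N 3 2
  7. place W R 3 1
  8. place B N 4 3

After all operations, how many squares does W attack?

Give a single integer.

Answer: 16

Derivation:
Op 1: place WB@(4,4)
Op 2: place BR@(0,3)
Op 3: place BN@(0,1)
Op 4: place WB@(2,4)
Op 5: place BQ@(2,3)
Op 6: place WN@(3,2)
Op 7: place WR@(3,1)
Op 8: place BN@(4,3)
Per-piece attacks for W:
  WB@(2,4): attacks (3,3) (4,2) (1,3) (0,2)
  WR@(3,1): attacks (3,2) (3,0) (4,1) (2,1) (1,1) (0,1) [ray(0,1) blocked at (3,2); ray(-1,0) blocked at (0,1)]
  WN@(3,2): attacks (4,4) (2,4) (1,3) (4,0) (2,0) (1,1)
  WB@(4,4): attacks (3,3) (2,2) (1,1) (0,0)
Union (16 distinct): (0,0) (0,1) (0,2) (1,1) (1,3) (2,0) (2,1) (2,2) (2,4) (3,0) (3,2) (3,3) (4,0) (4,1) (4,2) (4,4)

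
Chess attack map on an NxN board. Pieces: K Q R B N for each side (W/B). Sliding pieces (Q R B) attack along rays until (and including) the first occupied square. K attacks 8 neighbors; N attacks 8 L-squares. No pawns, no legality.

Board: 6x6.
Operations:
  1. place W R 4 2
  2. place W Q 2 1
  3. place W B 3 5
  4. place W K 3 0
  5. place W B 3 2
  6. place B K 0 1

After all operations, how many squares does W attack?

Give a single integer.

Answer: 28

Derivation:
Op 1: place WR@(4,2)
Op 2: place WQ@(2,1)
Op 3: place WB@(3,5)
Op 4: place WK@(3,0)
Op 5: place WB@(3,2)
Op 6: place BK@(0,1)
Per-piece attacks for W:
  WQ@(2,1): attacks (2,2) (2,3) (2,4) (2,5) (2,0) (3,1) (4,1) (5,1) (1,1) (0,1) (3,2) (3,0) (1,2) (0,3) (1,0) [ray(-1,0) blocked at (0,1); ray(1,1) blocked at (3,2); ray(1,-1) blocked at (3,0)]
  WK@(3,0): attacks (3,1) (4,0) (2,0) (4,1) (2,1)
  WB@(3,2): attacks (4,3) (5,4) (4,1) (5,0) (2,3) (1,4) (0,5) (2,1) [ray(-1,-1) blocked at (2,1)]
  WB@(3,5): attacks (4,4) (5,3) (2,4) (1,3) (0,2)
  WR@(4,2): attacks (4,3) (4,4) (4,5) (4,1) (4,0) (5,2) (3,2) [ray(-1,0) blocked at (3,2)]
Union (28 distinct): (0,1) (0,2) (0,3) (0,5) (1,0) (1,1) (1,2) (1,3) (1,4) (2,0) (2,1) (2,2) (2,3) (2,4) (2,5) (3,0) (3,1) (3,2) (4,0) (4,1) (4,3) (4,4) (4,5) (5,0) (5,1) (5,2) (5,3) (5,4)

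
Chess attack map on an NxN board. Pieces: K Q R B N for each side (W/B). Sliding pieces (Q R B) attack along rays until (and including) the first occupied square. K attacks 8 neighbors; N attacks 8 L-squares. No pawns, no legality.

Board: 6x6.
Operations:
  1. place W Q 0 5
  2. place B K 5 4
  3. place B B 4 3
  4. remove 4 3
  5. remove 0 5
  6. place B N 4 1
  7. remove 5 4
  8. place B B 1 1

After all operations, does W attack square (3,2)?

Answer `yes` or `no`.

Answer: no

Derivation:
Op 1: place WQ@(0,5)
Op 2: place BK@(5,4)
Op 3: place BB@(4,3)
Op 4: remove (4,3)
Op 5: remove (0,5)
Op 6: place BN@(4,1)
Op 7: remove (5,4)
Op 8: place BB@(1,1)
Per-piece attacks for W:
W attacks (3,2): no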